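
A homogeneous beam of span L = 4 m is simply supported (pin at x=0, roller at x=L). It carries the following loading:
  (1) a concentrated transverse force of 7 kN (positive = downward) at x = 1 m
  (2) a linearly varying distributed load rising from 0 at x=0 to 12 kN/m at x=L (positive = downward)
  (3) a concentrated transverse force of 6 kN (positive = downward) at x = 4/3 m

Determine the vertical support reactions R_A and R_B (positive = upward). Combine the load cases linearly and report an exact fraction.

R_A = 69/4 kN, R_B = 79/4 kN

Load 1 — point force P=7 kN at a=1 m (b=L-a=3):
  R_A = Pb/L = 7·3/4 = 21/4 kN
  R_B = Pa/L = 7·1/4 = 7/4 kN
Load 2 — triangular load w₀=12 kN/m (0→w₀ over full span):
  R_A = w₀L/6 = 12·4/6 = 8 kN
  R_B = w₀L/3 = 12·4/3 = 16 kN
Load 3 — point force P=6 kN at a=4/3 m (b=L-a=8/3):
  R_A = Pb/L = 6·(8/3)/4 = 4 kN
  R_B = Pa/L = 6·(4/3)/4 = 2 kN
Superposition: R_A = 69/4 kN, R_B = 79/4 kN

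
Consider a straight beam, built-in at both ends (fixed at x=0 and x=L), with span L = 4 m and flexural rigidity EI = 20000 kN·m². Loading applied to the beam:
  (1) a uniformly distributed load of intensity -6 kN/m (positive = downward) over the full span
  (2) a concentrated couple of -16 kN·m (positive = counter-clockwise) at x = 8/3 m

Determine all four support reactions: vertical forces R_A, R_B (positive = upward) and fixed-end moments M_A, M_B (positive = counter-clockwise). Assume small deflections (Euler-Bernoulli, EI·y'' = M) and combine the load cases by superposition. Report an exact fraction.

Load 1 — uniform load w=-6 kN/m over full span:
  R_A = wL/2 = (-6)·4/2 = -12 kN
  M_A = wL²/12 = (-6)·4²/12 = -8 kN·m
  R_B = wL/2 = (-6)·4/2 = -12 kN
  M_B = -wL²/12 = -(-6)·4²/12 = 8 kN·m
Load 2 — applied couple M₀=-16 kN·m at a=8/3 m (b=L-a=4/3):
  R_A = 6M₀ab/L³ = 6·(-16)·(8/3)·(4/3)/4³ = -16/3 kN
  M_A = M₀b(2a-b)/L² = (-16)·(4/3)·(2·(8/3)-(4/3))/4² = -16/3 kN·m
  R_B = -6M₀ab/L³ = -6·(-16)·(8/3)·(4/3)/4³ = 16/3 kN
  M_B = M₀a(2b-a)/L² = (-16)·(8/3)·(2·(4/3)-(8/3))/4² = 0 kN·m
Superposition: R_A = -52/3 kN, M_A = -40/3 kN·m, R_B = -20/3 kN, M_B = 8 kN·m

R_A = -52/3 kN, M_A = -40/3 kN·m, R_B = -20/3 kN, M_B = 8 kN·m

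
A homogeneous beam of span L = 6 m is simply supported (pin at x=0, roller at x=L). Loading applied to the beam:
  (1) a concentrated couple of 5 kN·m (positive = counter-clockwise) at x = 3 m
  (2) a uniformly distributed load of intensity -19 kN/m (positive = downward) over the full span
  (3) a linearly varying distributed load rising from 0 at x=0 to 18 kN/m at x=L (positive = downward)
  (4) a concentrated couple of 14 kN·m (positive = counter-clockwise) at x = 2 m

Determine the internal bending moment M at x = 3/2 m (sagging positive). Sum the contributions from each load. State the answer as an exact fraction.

M(3/2) = -545/16 kN·m

Load 1 — applied couple M₀=5 kN·m at a=3 m (b=L-a=3):
  M_1 = M₀x/L  [x≤a] = 5·(3/2)/6 = 5/4 kN·m
Load 2 — uniform load w=-19 kN/m over full span:
  M_2 = wx(L-x)/2 = (-19)·(3/2)·(6-(3/2))/2 = -513/8 kN·m
Load 3 — triangular load w₀=18 kN/m (0→w₀ over full span):
  M_3 = w₀Lx/6 - w₀x³/(6L) = 18·6·(3/2)/6 - 18·(3/2)³/(6·6) = 405/16 kN·m
Load 4 — applied couple M₀=14 kN·m at a=2 m (b=L-a=4):
  M_4 = M₀x/L  [x≤a] = 14·(3/2)/6 = 7/2 kN·m
Superposition: M = Σ M_i = -545/16 kN·m ≈ -34.062500 kN·m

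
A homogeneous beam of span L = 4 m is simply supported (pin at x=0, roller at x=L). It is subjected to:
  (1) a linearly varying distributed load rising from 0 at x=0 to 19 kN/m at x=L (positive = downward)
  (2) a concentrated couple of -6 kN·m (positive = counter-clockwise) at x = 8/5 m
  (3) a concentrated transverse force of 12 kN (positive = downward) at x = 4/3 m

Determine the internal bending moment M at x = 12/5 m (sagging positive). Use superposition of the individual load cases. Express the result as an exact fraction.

Load 1 — triangular load w₀=19 kN/m (0→w₀ over full span):
  M_1 = w₀Lx/6 - w₀x³/(6L) = 19·4·(12/5)/6 - 19·(12/5)³/(6·4) = 2432/125 kN·m
Load 2 — applied couple M₀=-6 kN·m at a=8/5 m (b=L-a=12/5):
  M_2 = M₀x/L - M₀  [x>a] = (-6)·(12/5)/4 - (-6) = 12/5 kN·m
Load 3 — point force P=12 kN at a=4/3 m (b=L-a=8/3):
  M_3 = Pa(L-x)/L  [x>a] = 12·(4/3)·(4-(12/5))/4 = 32/5 kN·m
Superposition: M = Σ M_i = 3532/125 kN·m ≈ 28.256000 kN·m

M(12/5) = 3532/125 kN·m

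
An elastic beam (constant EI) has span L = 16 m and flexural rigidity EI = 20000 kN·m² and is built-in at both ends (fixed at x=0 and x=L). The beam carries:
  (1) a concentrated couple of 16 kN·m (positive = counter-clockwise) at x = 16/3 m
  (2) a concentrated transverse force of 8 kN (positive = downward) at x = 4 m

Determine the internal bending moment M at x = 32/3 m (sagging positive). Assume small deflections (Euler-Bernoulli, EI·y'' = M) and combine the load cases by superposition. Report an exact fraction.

M(32/3) = -10/9 kN·m

Load 1 — applied couple M₀=16 kN·m at a=16/3 m (b=L-a=32/3):
  M_1 = R_Ax - M_A - M₀  [x>a] with R_A=4/3, M_A=0 = (4/3)·(32/3) - 0 - 16 = -16/9 kN·m
Load 2 — point force P=8 kN at a=4 m (b=L-a=12):
  M_2 = Pa²(a+3b)(L-x)/L³ - Pa²b/L²  [x>a] = 8·4²·(4+3·12)·(16-(32/3))/16³ - 8·4²·12/16² = 2/3 kN·m
Superposition: M = Σ M_i = -10/9 kN·m ≈ -1.111111 kN·m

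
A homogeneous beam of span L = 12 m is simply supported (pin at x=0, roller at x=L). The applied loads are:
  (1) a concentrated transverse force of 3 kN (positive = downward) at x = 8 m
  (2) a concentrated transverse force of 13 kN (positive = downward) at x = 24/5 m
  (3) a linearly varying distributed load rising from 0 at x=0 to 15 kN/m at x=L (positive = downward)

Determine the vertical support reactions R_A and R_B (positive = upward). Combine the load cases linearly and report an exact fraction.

Load 1 — point force P=3 kN at a=8 m (b=L-a=4):
  R_A = Pb/L = 3·4/12 = 1 kN
  R_B = Pa/L = 3·8/12 = 2 kN
Load 2 — point force P=13 kN at a=24/5 m (b=L-a=36/5):
  R_A = Pb/L = 13·(36/5)/12 = 39/5 kN
  R_B = Pa/L = 13·(24/5)/12 = 26/5 kN
Load 3 — triangular load w₀=15 kN/m (0→w₀ over full span):
  R_A = w₀L/6 = 15·12/6 = 30 kN
  R_B = w₀L/3 = 15·12/3 = 60 kN
Superposition: R_A = 194/5 kN, R_B = 336/5 kN

R_A = 194/5 kN, R_B = 336/5 kN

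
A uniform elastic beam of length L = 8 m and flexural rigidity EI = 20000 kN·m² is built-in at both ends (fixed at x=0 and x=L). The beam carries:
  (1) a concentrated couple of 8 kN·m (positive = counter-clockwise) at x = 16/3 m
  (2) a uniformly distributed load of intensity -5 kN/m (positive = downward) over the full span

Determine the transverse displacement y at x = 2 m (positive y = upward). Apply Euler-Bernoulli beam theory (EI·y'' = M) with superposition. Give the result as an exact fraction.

Load 1 — applied couple M₀=8 kN·m at a=16/3 m (b=L-a=8/3):
  y_1 = (R_Ax³/6 - M_Ax²/2)/EI  [x≤a] with R_A=4/3, M_A=8/3 = ((4/3)·2³/6 - (8/3)·2²/2)/20000 = -1/5625 m
Load 2 — uniform load w=-5 kN/m over full span:
  y_2 = -wx²(L-x)²/(24EI) = -(-5)·2²·(8-2)²/(24·20000) = 3/2000 m
Superposition: y = Σ y_i = 119/90000 m ≈ 0.001322 m

y(2) = 119/90000 m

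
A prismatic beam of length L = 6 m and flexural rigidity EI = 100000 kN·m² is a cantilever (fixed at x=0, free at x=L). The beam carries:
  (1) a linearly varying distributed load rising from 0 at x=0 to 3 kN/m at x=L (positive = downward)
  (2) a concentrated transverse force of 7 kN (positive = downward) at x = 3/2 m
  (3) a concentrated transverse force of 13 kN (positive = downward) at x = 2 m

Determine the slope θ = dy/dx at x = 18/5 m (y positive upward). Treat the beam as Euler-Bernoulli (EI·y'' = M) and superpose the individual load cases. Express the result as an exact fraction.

θ(18/5) = -543271/500000000 rad

Load 1 — triangular load w₀=3 kN/m (0→w₀ over full span):
  θ_1 = (w₀Lx²/4-w₀L²x/3-w₀x⁴/(24L))/EI = (3·6·(18/5)²/4-3·6²·(18/5)/3-3·(18/5)⁴/(24·6))/100000 = -46737/62500000 rad
Load 2 — point force P=7 kN at a=3/2 m (b=L-a=9/2):
  θ_2 = -Pa²/(2EI)  [x>a] = -7·(3/2)²/(2·100000) = -63/800000 rad
Load 3 — point force P=13 kN at a=2 m (b=L-a=4):
  θ_3 = -Pa²/(2EI)  [x>a] = -13·2²/(2·100000) = -13/50000 rad
Superposition: θ = Σ θ_i = -543271/500000000 rad ≈ -0.001087 rad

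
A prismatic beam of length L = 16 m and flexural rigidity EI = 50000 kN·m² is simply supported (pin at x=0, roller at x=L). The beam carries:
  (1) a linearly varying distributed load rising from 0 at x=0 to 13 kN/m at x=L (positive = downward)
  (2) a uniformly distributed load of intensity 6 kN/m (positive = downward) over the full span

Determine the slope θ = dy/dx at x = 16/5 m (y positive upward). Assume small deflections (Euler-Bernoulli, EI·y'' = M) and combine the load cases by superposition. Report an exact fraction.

Load 1 — triangular load w₀=13 kN/m (0→w₀ over full span):
  θ_1 = -w₀(7L⁴-30L²x²+15x⁴)/(360LEI) = -13·(7·16⁴-30·16²·(16/5)²+15·(16/5)⁴)/(360·16·50000) = -302848/17578125 rad
Load 2 — uniform load w=6 kN/m over full span:
  θ_2 = -w(L³-6Lx²+4x³)/(24EI) = -6·(16³-6·16·(16/5)²+4·(16/5)³)/(24·50000) = -6336/390625 rad
Superposition: θ = Σ θ_i = -587968/17578125 rad ≈ -0.033449 rad

θ(16/5) = -587968/17578125 rad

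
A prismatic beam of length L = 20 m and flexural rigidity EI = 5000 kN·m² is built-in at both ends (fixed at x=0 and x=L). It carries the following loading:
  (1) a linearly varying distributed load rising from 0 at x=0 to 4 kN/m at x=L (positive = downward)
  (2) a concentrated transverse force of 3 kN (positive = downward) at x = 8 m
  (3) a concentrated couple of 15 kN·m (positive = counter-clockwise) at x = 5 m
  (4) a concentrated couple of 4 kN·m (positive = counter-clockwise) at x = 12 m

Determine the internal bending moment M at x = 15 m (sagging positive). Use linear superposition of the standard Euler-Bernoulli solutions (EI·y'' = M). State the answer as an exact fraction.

Load 1 — triangular load w₀=4 kN/m (0→w₀ over full span):
  M_1 = 3w₀Lx/20 - w₀L²/30 - w₀x³/(6L) = 3·4·20·15/20 - 4·20²/30 - 4·15³/(6·20) = 85/6 kN·m
Load 2 — point force P=3 kN at a=8 m (b=L-a=12):
  M_2 = Pa²(a+3b)(L-x)/L³ - Pa²b/L²  [x>a] = 3·8²·(8+3·12)·(20-15)/20³ - 3·8²·12/20² = -12/25 kN·m
Load 3 — applied couple M₀=15 kN·m at a=5 m (b=L-a=15):
  M_3 = R_Ax - M_A - M₀  [x>a] with R_A=27/32, M_A=-45/16 = (27/32)·15 - (-45/16) - 15 = 15/32 kN·m
Load 4 — applied couple M₀=4 kN·m at a=12 m (b=L-a=8):
  M_4 = R_Ax - M_A - M₀  [x>a] with R_A=36/125, M_A=32/25 = (36/125)·15 - (32/25) - 4 = -24/25 kN·m
Superposition: M = Σ M_i = 31669/2400 kN·m ≈ 13.195417 kN·m

M(15) = 31669/2400 kN·m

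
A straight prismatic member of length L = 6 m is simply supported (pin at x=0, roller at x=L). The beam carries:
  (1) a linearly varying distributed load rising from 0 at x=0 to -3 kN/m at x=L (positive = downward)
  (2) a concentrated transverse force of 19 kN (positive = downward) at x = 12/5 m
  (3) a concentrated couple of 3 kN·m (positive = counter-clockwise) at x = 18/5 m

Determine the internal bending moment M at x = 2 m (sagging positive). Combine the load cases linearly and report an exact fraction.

Load 1 — triangular load w₀=-3 kN/m (0→w₀ over full span):
  M_1 = w₀Lx/6 - w₀x³/(6L) = (-3)·6·2/6 - (-3)·2³/(6·6) = -16/3 kN·m
Load 2 — point force P=19 kN at a=12/5 m (b=L-a=18/5):
  M_2 = Pbx/L  [x≤a] = 19·(18/5)·2/6 = 114/5 kN·m
Load 3 — applied couple M₀=3 kN·m at a=18/5 m (b=L-a=12/5):
  M_3 = M₀x/L  [x≤a] = 3·2/6 = 1 kN·m
Superposition: M = Σ M_i = 277/15 kN·m ≈ 18.466667 kN·m

M(2) = 277/15 kN·m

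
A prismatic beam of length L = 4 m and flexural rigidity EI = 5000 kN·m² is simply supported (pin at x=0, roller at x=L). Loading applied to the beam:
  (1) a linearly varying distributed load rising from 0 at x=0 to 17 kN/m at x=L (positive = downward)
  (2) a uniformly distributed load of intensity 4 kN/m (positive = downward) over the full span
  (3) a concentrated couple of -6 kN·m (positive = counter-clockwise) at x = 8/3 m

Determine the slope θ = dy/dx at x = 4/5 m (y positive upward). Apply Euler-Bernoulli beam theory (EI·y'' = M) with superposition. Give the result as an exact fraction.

θ(4/5) = -33557/7031250 rad

Load 1 — triangular load w₀=17 kN/m (0→w₀ over full span):
  θ_1 = -w₀(7L⁴-30L²x²+15x⁴)/(360LEI) = -17·(7·4⁴-30·4²·(4/5)²+15·(4/5)⁴)/(360·4·5000) = -12376/3515625 rad
Load 2 — uniform load w=4 kN/m over full span:
  θ_2 = -w(L³-6Lx²+4x³)/(24EI) = -4·(4³-6·4·(4/5)²+4·(4/5)³)/(24·5000) = -132/78125 rad
Load 3 — applied couple M₀=-6 kN·m at a=8/3 m (b=L-a=4/3):
  θ_3 = (M₀x²/(2L)+C₁)/EI  [x≤a] with C₁=M₀(3b²-L²)/(6L)=8/3 = ((-6)·(4/5)²/(2·4)+(8/3))/5000 = 41/93750 rad
Superposition: θ = Σ θ_i = -33557/7031250 rad ≈ -0.004773 rad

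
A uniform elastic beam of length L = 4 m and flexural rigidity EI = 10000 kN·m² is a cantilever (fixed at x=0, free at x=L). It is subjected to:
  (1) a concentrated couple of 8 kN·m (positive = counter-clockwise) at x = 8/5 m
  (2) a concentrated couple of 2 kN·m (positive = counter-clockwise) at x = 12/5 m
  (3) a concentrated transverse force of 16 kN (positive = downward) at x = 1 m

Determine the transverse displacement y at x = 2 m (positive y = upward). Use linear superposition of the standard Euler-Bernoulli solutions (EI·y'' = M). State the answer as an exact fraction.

y(2) = 113/187500 m

Load 1 — applied couple M₀=8 kN·m at a=8/5 m (b=L-a=12/5):
  y_1 = M₀a(2x-a)/(2EI)  [x>a] = 8·(8/5)·(2·2-(8/5))/(2·10000) = 24/15625 m
Load 2 — applied couple M₀=2 kN·m at a=12/5 m (b=L-a=8/5):
  y_2 = M₀x²/(2EI)  [x≤a] = 2·2²/(2·10000) = 1/2500 m
Load 3 — point force P=16 kN at a=1 m (b=L-a=3):
  y_3 = -Pa²(3x-a)/(6EI)  [x>a] = -16·1²·(3·2-1)/(6·10000) = -1/750 m
Superposition: y = Σ y_i = 113/187500 m ≈ 0.000603 m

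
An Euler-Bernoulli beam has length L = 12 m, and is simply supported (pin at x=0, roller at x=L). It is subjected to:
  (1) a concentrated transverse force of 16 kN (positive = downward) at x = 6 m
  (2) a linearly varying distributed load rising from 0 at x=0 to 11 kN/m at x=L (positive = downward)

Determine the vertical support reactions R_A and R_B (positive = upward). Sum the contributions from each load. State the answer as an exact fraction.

Load 1 — point force P=16 kN at a=6 m (b=L-a=6):
  R_A = Pb/L = 16·6/12 = 8 kN
  R_B = Pa/L = 16·6/12 = 8 kN
Load 2 — triangular load w₀=11 kN/m (0→w₀ over full span):
  R_A = w₀L/6 = 11·12/6 = 22 kN
  R_B = w₀L/3 = 11·12/3 = 44 kN
Superposition: R_A = 30 kN, R_B = 52 kN

R_A = 30 kN, R_B = 52 kN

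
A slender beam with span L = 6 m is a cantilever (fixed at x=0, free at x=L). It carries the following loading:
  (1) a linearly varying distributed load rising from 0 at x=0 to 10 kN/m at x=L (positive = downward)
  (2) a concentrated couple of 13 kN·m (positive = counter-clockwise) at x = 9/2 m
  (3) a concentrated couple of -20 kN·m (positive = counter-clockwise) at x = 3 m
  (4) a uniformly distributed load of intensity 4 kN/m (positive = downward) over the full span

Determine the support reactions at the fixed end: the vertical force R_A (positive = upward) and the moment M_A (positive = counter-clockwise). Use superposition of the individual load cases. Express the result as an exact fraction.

R_A = 54 kN, M_A = 199 kN·m

Load 1 — triangular load w₀=10 kN/m (0→w₀ over full span):
  R_A = w₀L/2 = 10·6/2 = 30 kN
  M_A = w₀L²/3 = 10·6²/3 = 120 kN·m
Load 2 — applied couple M₀=13 kN·m at a=9/2 m (b=L-a=3/2):
  R_A = 0 kN
  M_A = -M₀ = -13 kN·m
Load 3 — applied couple M₀=-20 kN·m at a=3 m (b=L-a=3):
  R_A = 0 kN
  M_A = -M₀ = -(-20) = 20 kN·m
Load 4 — uniform load w=4 kN/m over full span:
  R_A = wL = 4·6 = 24 kN
  M_A = wL²/2 = 4·6²/2 = 72 kN·m
Superposition: R_A = 54 kN, M_A = 199 kN·m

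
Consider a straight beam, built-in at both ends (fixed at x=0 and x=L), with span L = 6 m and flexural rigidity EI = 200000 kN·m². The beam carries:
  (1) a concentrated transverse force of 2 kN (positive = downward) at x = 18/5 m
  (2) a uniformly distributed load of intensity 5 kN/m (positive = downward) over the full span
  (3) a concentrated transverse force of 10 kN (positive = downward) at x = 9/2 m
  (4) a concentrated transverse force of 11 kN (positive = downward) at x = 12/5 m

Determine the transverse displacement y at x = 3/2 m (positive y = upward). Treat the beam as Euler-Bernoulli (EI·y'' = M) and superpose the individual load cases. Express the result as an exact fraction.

y(3/2) = -123903/1280000000 m

Load 1 — point force P=2 kN at a=18/5 m (b=L-a=12/5):
  y_1 = -Pb²x²(3aL-(3a+b)x)/(6L³EI)  [x≤a] = -2·(12/5)²·(3/2)²·(3·(18/5)·6-(3·(18/5)+(12/5))·(3/2))/(6·6³·200000) = -9/2000000 m
Load 2 — uniform load w=5 kN/m over full span:
  y_2 = -wx²(L-x)²/(24EI) = -5·(3/2)²·(6-(3/2))²/(24·200000) = -243/5120000 m
Load 3 — point force P=10 kN at a=9/2 m (b=L-a=3/2):
  y_3 = -Pb²x²(3aL-(3a+b)x)/(6L³EI)  [x≤a] = -10·(3/2)²·(3/2)²·(3·(9/2)·6-(3·(9/2)+(3/2))·(3/2))/(6·6³·200000) = -117/10240000 m
Load 4 — point force P=11 kN at a=12/5 m (b=L-a=18/5):
  y_4 = -Pb²x²(3aL-(3a+b)x)/(6L³EI)  [x≤a] = -11·(18/5)²·(3/2)²·(3·(12/5)·6-(3·(12/5)+(18/5))·(3/2))/(6·6³·200000) = -2673/80000000 m
Superposition: y = Σ y_i = -123903/1280000000 m ≈ -0.000097 m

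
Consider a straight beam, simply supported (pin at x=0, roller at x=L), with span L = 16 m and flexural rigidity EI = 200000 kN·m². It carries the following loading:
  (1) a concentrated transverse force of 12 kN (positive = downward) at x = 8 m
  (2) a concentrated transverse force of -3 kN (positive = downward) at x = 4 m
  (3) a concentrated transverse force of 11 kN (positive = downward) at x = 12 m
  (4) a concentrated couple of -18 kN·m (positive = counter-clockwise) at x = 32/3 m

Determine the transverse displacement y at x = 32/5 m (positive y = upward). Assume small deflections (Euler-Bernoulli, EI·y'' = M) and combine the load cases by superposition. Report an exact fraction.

y(32/5) = -14267/2343750 m

Load 1 — point force P=12 kN at a=8 m (b=L-a=8):
  y_1 = -Pbx(L²-b²-x²)/(6LEI)  [x≤a] = -12·8·(32/5)·(16²-8²-(32/5)²)/(6·16·200000) = -1888/390625 m
Load 2 — point force P=-3 kN at a=4 m (b=L-a=12):
  y_2 = -Pa(L-x)(2Lx-a²-x²)/(6LEI)  [x>a] = -(-3)·4·(16-(32/5))·(2·16·(32/5)-4²-(32/5)²)/(6·16·200000) = 693/781250 m
Load 3 — point force P=11 kN at a=12 m (b=L-a=4):
  y_3 = -Pbx(L²-b²-x²)/(6LEI)  [x≤a] = -11·4·(32/5)·(16²-4²-(32/5)²)/(6·16·200000) = -3421/1171875 m
Load 4 — applied couple M₀=-18 kN·m at a=32/3 m (b=L-a=16/3):
  y_4 = (M₀x³/(6L)+C₁x)/EI  [x≤a] with C₁=M₀(3b²-L²)/(6L)=32 = ((-18)·(32/5)³/(6·16)+32·(32/5))/200000 = 304/390625 m
Superposition: y = Σ y_i = -14267/2343750 m ≈ -0.006087 m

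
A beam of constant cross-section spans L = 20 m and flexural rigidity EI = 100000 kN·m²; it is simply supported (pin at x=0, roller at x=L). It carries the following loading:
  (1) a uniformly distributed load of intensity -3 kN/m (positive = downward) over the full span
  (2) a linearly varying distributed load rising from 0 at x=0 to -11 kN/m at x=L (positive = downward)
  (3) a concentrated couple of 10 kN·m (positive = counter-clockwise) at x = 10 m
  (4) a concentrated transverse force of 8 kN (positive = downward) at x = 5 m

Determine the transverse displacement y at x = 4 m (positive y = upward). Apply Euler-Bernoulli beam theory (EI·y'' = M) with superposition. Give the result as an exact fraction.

Load 1 — uniform load w=-3 kN/m over full span:
  y_1 = -wx(L³-2Lx²+x³)/(24EI) = -(-3)·4·(20³-2·20·4²+4³)/(24·100000) = 116/3125 m
Load 2 — triangular load w₀=-11 kN/m (0→w₀ over full span):
  y_2 = -w₀x(7L⁴-10L²x²+3x⁴)/(360LEI) = -(-11)·4·(7·20⁴-10·20²·4²+3·4⁴)/(360·20·100000) = 15136/234375 m
Load 3 — applied couple M₀=10 kN·m at a=10 m (b=L-a=10):
  y_3 = (M₀x³/(6L)+C₁x)/EI  [x≤a] with C₁=M₀(3b²-L²)/(6L)=-25/3 = (10·4³/(6·20)+(-25/3)·4)/100000 = -7/25000 m
Load 4 — point force P=8 kN at a=5 m (b=L-a=15):
  y_4 = -Pbx(L²-b²-x²)/(6LEI)  [x≤a] = -8·15·4·(20²-15²-4²)/(6·20·100000) = -159/25000 m
Superposition: y = Σ y_i = 89119/937500 m ≈ 0.095060 m

y(4) = 89119/937500 m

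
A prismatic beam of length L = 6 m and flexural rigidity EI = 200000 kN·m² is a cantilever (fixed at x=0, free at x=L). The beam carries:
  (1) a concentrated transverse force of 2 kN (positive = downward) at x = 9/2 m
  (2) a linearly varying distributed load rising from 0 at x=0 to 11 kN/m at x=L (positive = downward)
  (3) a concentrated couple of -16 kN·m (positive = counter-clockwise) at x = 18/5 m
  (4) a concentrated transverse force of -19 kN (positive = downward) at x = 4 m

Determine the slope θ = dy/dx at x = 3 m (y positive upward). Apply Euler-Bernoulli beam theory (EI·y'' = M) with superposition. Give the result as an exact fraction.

θ(3) = -567/640000 rad

Load 1 — point force P=2 kN at a=9/2 m (b=L-a=3/2):
  θ_1 = -Px(2a-x)/(2EI)  [x≤a] = -2·3·(2·(9/2)-3)/(2·200000) = -9/100000 rad
Load 2 — triangular load w₀=11 kN/m (0→w₀ over full span):
  θ_2 = (w₀Lx²/4-w₀L²x/3-w₀x⁴/(24L))/EI = (11·6·3²/4-11·6²·3/3-11·3⁴/(24·6))/200000 = -4059/3200000 rad
Load 3 — applied couple M₀=-16 kN·m at a=18/5 m (b=L-a=12/5):
  θ_3 = M₀x/EI  [x≤a] = (-16)·3/200000 = -3/12500 rad
Load 4 — point force P=-19 kN at a=4 m (b=L-a=2):
  θ_4 = -Px(2a-x)/(2EI)  [x≤a] = -(-19)·3·(2·4-3)/(2·200000) = 57/80000 rad
Superposition: θ = Σ θ_i = -567/640000 rad ≈ -0.000886 rad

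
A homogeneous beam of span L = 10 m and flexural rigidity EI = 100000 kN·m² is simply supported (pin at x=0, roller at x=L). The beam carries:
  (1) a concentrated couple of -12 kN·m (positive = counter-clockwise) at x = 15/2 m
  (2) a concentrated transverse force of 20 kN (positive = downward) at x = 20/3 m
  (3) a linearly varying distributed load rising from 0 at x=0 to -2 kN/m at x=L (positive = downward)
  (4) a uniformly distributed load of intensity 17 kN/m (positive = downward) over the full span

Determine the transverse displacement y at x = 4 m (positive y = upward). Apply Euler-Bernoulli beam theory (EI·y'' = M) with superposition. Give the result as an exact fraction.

y(4) = -4572539/202500000 m

Load 1 — applied couple M₀=-12 kN·m at a=15/2 m (b=L-a=5/2):
  y_1 = (M₀x³/(6L)+C₁x)/EI  [x≤a] with C₁=M₀(3b²-L²)/(6L)=65/4 = ((-12)·4³/(6·10)+(65/4)·4)/100000 = 261/500000 m
Load 2 — point force P=20 kN at a=20/3 m (b=L-a=10/3):
  y_2 = -Pbx(L²-b²-x²)/(6LEI)  [x≤a] = -20·(10/3)·4·(10²-(10/3)²-4²)/(6·10·100000) = -164/50625 m
Load 3 — triangular load w₀=-2 kN/m (0→w₀ over full span):
  y_3 = -w₀x(7L⁴-10L²x²+3x⁴)/(360LEI) = -(-2)·4·(7·10⁴-10·10²·4²+3·4⁴)/(360·10·100000) = 1141/937500 m
Load 4 — uniform load w=17 kN/m over full span:
  y_4 = -wx(L³-2Lx²+x³)/(24EI) = -17·4·(10³-2·10·4²+4³)/(24·100000) = -527/25000 m
Superposition: y = Σ y_i = -4572539/202500000 m ≈ -0.022580 m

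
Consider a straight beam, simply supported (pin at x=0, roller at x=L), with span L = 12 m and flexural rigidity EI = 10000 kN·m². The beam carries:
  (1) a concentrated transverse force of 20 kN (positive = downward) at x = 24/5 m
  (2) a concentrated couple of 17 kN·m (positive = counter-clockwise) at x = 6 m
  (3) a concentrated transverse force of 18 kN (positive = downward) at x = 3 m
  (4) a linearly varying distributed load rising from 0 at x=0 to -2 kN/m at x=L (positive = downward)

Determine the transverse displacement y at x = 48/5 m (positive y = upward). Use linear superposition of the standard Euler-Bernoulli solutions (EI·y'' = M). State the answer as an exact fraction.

Load 1 — point force P=20 kN at a=24/5 m (b=L-a=36/5):
  y_1 = -Pa(L-x)(2Lx-a²-x²)/(6LEI)  [x>a] = -20·(24/5)·(12-(48/5))·(2·12·(48/5)-(24/5)²-(48/5)²)/(6·12·10000) = -576/15625 m
Load 2 — applied couple M₀=17 kN·m at a=6 m (b=L-a=6):
  y_2 = (M₀x³/(6L)-M₀(x-a)²/2+C₁x)/EI  [x>a] with C₁=M₀(3b²-L²)/(6L)=-17/2 = (17·(48/5)³/(6·12)-17·((48/5)-6)²/2+(-17/2)·(48/5))/10000 = 1071/625000 m
Load 3 — point force P=18 kN at a=3 m (b=L-a=9):
  y_3 = -Pa(L-x)(2Lx-a²-x²)/(6LEI)  [x>a] = -18·3·(12-(48/5))·(2·12·(48/5)-3²-(48/5)²)/(6·12·10000) = -29079/1250000 m
Load 4 — triangular load w₀=-2 kN/m (0→w₀ over full span):
  y_4 = -w₀x(7L⁴-10L²x²+3x⁴)/(360LEI) = -(-2)·(48/5)·(7·12⁴-10·12²·(48/5)²+3·(48/5)⁴)/(360·12·10000) = 164592/9765625 m
Superposition: y = Σ y_i = -6493653/156250000 m ≈ -0.041559 m

y(48/5) = -6493653/156250000 m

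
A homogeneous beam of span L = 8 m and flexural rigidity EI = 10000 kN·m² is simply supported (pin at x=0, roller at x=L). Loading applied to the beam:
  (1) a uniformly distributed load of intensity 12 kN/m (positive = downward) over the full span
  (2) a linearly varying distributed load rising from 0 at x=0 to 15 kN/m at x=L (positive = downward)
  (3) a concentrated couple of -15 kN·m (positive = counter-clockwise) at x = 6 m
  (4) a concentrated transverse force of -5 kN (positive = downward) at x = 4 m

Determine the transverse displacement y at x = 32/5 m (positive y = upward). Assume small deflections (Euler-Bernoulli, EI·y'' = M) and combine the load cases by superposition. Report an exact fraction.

y(32/5) = -2701067/46875000 m

Load 1 — uniform load w=12 kN/m over full span:
  y_1 = -wx(L³-2Lx²+x³)/(24EI) = -12·(32/5)·(8³-2·8·(32/5)²+(32/5)³)/(24·10000) = -14848/390625 m
Load 2 — triangular load w₀=15 kN/m (0→w₀ over full span):
  y_2 = -w₀x(7L⁴-10L²x²+3x⁴)/(360LEI) = -15·(32/5)·(7·8⁴-10·8²·(32/5)²+3·(32/5)⁴)/(360·8·10000) = -48768/1953125 m
Load 3 — applied couple M₀=-15 kN·m at a=6 m (b=L-a=2):
  y_3 = (M₀x³/(6L)-M₀(x-a)²/2+C₁x)/EI  [x>a] with C₁=M₀(3b²-L²)/(6L)=65/4 = ((-15)·(32/5)³/(6·8)-(-15)·((32/5)-6)²/2+(65/4)·(32/5))/10000 = 291/125000 m
Load 4 — point force P=-5 kN at a=4 m (b=L-a=4):
  y_4 = -Pa(L-x)(2Lx-a²-x²)/(6LEI)  [x>a] = -(-5)·4·(8-(32/5))·(2·8·(32/5)-4²-(32/5)²)/(6·8·10000) = 142/46875 m
Superposition: y = Σ y_i = -2701067/46875000 m ≈ -0.057623 m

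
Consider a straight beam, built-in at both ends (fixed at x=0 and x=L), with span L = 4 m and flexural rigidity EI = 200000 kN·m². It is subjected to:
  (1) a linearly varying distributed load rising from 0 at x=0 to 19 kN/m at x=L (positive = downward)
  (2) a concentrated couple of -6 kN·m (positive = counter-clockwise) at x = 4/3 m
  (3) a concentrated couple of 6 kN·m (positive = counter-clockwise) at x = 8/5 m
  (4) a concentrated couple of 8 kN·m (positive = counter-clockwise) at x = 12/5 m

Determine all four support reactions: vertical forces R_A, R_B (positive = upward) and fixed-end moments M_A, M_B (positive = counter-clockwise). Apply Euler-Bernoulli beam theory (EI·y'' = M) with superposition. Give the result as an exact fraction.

Load 1 — triangular load w₀=19 kN/m (0→w₀ over full span):
  R_A = 3w₀L/20 = 3·19·4/20 = 57/5 kN
  M_A = w₀L²/30 = 19·4²/30 = 152/15 kN·m
  R_B = 7w₀L/20 = 7·19·4/20 = 133/5 kN
  M_B = -w₀L²/20 = -19·4²/20 = -76/5 kN·m
Load 2 — applied couple M₀=-6 kN·m at a=4/3 m (b=L-a=8/3):
  R_A = 6M₀ab/L³ = 6·(-6)·(4/3)·(8/3)/4³ = -2 kN
  M_A = M₀b(2a-b)/L² = (-6)·(8/3)·(2·(4/3)-(8/3))/4² = 0 kN·m
  R_B = -6M₀ab/L³ = -6·(-6)·(4/3)·(8/3)/4³ = 2 kN
  M_B = M₀a(2b-a)/L² = (-6)·(4/3)·(2·(8/3)-(4/3))/4² = -2 kN·m
Load 3 — applied couple M₀=6 kN·m at a=8/5 m (b=L-a=12/5):
  R_A = 6M₀ab/L³ = 6·6·(8/5)·(12/5)/4³ = 54/25 kN
  M_A = M₀b(2a-b)/L² = 6·(12/5)·(2·(8/5)-(12/5))/4² = 18/25 kN·m
  R_B = -6M₀ab/L³ = -6·6·(8/5)·(12/5)/4³ = -54/25 kN
  M_B = M₀a(2b-a)/L² = 6·(8/5)·(2·(12/5)-(8/5))/4² = 48/25 kN·m
Load 4 — applied couple M₀=8 kN·m at a=12/5 m (b=L-a=8/5):
  R_A = 6M₀ab/L³ = 6·8·(12/5)·(8/5)/4³ = 72/25 kN
  M_A = M₀b(2a-b)/L² = 8·(8/5)·(2·(12/5)-(8/5))/4² = 64/25 kN·m
  R_B = -6M₀ab/L³ = -6·8·(12/5)·(8/5)/4³ = -72/25 kN
  M_B = M₀a(2b-a)/L² = 8·(12/5)·(2·(8/5)-(12/5))/4² = 24/25 kN·m
Superposition: R_A = 361/25 kN, M_A = 1006/75 kN·m, R_B = 589/25 kN, M_B = -358/25 kN·m

R_A = 361/25 kN, M_A = 1006/75 kN·m, R_B = 589/25 kN, M_B = -358/25 kN·m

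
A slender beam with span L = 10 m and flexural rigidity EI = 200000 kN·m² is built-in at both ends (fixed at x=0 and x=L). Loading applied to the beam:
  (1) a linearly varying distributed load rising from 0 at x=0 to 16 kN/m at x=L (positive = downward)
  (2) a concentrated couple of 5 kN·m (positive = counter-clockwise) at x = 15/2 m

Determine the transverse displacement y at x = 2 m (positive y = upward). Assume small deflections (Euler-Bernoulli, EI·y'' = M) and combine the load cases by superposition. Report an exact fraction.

Load 1 — triangular load w₀=16 kN/m (0→w₀ over full span):
  y_1 = -w₀x²(L-x)²(x+2L)/(120LEI) = -16·2²·(10-2)²·(2+2·10)/(120·10·200000) = -88/234375 m
Load 2 — applied couple M₀=5 kN·m at a=15/2 m (b=L-a=5/2):
  y_2 = (R_Ax³/6 - M_Ax²/2)/EI  [x≤a] with R_A=9/16, M_A=25/16 = ((9/16)·2³/6 - (25/16)·2²/2)/200000 = -19/1600000 m
Superposition: y = Σ y_i = -46481/120000000 m ≈ -0.000387 m

y(2) = -46481/120000000 m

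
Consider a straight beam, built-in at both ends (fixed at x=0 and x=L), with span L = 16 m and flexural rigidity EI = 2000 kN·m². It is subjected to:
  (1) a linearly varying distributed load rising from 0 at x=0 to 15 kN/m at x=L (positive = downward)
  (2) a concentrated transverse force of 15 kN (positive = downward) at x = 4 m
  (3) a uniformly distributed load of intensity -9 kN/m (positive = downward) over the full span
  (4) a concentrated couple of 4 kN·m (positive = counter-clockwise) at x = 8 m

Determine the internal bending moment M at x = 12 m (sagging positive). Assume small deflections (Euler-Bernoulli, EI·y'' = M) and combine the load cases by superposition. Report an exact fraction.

M(12) = 61/8 kN·m

Load 1 — triangular load w₀=15 kN/m (0→w₀ over full span):
  M_1 = 3w₀Lx/20 - w₀L²/30 - w₀x³/(6L) = 3·15·16·12/20 - 15·16²/30 - 15·12³/(6·16) = 34 kN·m
Load 2 — point force P=15 kN at a=4 m (b=L-a=12):
  M_2 = Pa²(a+3b)(L-x)/L³ - Pa²b/L²  [x>a] = 15·4²·(4+3·12)·(16-12)/16³ - 15·4²·12/16² = -15/8 kN·m
Load 3 — uniform load w=-9 kN/m over full span:
  M_3 = wLx/2 - wL²/12 - wx²/2 = (-9)·16·12/2 - (-9)·16²/12 - (-9)·12²/2 = -24 kN·m
Load 4 — applied couple M₀=4 kN·m at a=8 m (b=L-a=8):
  M_4 = R_Ax - M_A - M₀  [x>a] with R_A=3/8, M_A=1 = (3/8)·12 - 1 - 4 = -1/2 kN·m
Superposition: M = Σ M_i = 61/8 kN·m ≈ 7.625000 kN·m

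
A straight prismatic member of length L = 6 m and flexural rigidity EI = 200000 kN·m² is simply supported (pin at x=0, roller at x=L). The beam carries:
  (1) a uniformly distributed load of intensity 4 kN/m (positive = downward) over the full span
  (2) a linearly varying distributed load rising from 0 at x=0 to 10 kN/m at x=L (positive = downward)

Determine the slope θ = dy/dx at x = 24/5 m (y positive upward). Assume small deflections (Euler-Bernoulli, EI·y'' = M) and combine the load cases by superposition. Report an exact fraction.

θ(24/5) = 4053/12500000 rad

Load 1 — uniform load w=4 kN/m over full span:
  θ_1 = -w(L³-6Lx²+4x³)/(24EI) = -4·(6³-6·6·(24/5)²+4·(24/5)³)/(24·200000) = 891/6250000 rad
Load 2 — triangular load w₀=10 kN/m (0→w₀ over full span):
  θ_2 = -w₀(7L⁴-30L²x²+15x⁴)/(360LEI) = -10·(7·6⁴-30·6²·(24/5)²+15·(24/5)⁴)/(360·6·200000) = 2271/12500000 rad
Superposition: θ = Σ θ_i = 4053/12500000 rad ≈ 0.000324 rad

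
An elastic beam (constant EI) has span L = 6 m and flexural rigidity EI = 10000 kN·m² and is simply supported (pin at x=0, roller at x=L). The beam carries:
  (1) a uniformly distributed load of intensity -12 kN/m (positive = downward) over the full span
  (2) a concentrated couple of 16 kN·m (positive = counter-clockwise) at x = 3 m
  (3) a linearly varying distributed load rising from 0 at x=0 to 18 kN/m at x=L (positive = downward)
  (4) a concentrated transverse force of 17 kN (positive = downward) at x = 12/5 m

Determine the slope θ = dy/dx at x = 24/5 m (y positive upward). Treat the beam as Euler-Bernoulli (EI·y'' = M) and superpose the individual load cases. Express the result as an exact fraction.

θ(24/5) = 2239/3125000 rad

Load 1 — uniform load w=-12 kN/m over full span:
  θ_1 = -w(L³-6Lx²+4x³)/(24EI) = -(-12)·(6³-6·6·(24/5)²+4·(24/5)³)/(24·10000) = -2673/312500 rad
Load 2 — applied couple M₀=16 kN·m at a=3 m (b=L-a=3):
  θ_2 = (M₀x²/(2L)-M₀(x-a)+C₁)/EI  [x>a] with C₁=M₀(3b²-L²)/(6L)=-4 = (16·(24/5)²/(2·6)-16·((24/5)-3)+(-4))/10000 = -13/62500 rad
Load 3 — triangular load w₀=18 kN/m (0→w₀ over full span):
  θ_3 = -w₀(7L⁴-30L²x²+15x⁴)/(360LEI) = -18·(7·6⁴-30·6²·(24/5)²+15·(24/5)⁴)/(360·6·10000) = 20439/3125000 rad
Load 4 — point force P=17 kN at a=12/5 m (b=L-a=18/5):
  θ_4 = -Pa(2L²-6Lx+3x²+a²)/(6LEI)  [x>a] = -17·(12/5)·(2·6²-6·6·(24/5)+3·(24/5)²+(12/5)²)/(6·6·10000) = 459/156250 rad
Superposition: θ = Σ θ_i = 2239/3125000 rad ≈ 0.000716 rad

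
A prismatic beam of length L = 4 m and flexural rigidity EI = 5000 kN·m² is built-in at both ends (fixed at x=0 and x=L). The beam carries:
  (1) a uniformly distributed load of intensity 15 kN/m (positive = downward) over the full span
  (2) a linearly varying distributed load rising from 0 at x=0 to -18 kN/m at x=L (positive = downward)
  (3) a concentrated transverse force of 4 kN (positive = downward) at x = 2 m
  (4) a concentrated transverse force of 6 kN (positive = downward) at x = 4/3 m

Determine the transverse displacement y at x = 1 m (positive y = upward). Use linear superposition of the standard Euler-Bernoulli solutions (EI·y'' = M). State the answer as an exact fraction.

Load 1 — uniform load w=15 kN/m over full span:
  y_1 = -wx²(L-x)²/(24EI) = -15·1²·(4-1)²/(24·5000) = -9/8000 m
Load 2 — triangular load w₀=-18 kN/m (0→w₀ over full span):
  y_2 = -w₀x²(L-x)²(x+2L)/(120LEI) = -(-18)·1²·(4-1)²·(1+2·4)/(120·4·5000) = 243/400000 m
Load 3 — point force P=4 kN at a=2 m (b=L-a=2):
  y_3 = -Pb²x²(3aL-(3a+b)x)/(6L³EI)  [x≤a] = -4·2²·1²·(3·2·4-(3·2+2)·1)/(6·4³·5000) = -1/7500 m
Load 4 — point force P=6 kN at a=4/3 m (b=L-a=8/3):
  y_4 = -Pb²x²(3aL-(3a+b)x)/(6L³EI)  [x≤a] = -6·(8/3)²·1²·(3·(4/3)·4-(3·(4/3)+(8/3))·1)/(6·4³·5000) = -7/33750 m
Superposition: y = Σ y_i = -9269/10800000 m ≈ -0.000858 m

y(1) = -9269/10800000 m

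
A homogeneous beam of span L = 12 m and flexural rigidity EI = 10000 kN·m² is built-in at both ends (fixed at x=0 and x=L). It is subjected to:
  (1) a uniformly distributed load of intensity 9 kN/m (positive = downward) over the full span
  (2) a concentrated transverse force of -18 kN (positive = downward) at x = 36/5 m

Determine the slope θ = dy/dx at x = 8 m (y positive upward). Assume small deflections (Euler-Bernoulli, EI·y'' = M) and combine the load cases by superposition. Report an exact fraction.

θ(8) = 507/78125 rad

Load 1 — uniform load w=9 kN/m over full span:
  θ_1 = -wx(L-x)(L-2x)/(12EI) = -9·8·(12-8)·(12-2·8)/(12·10000) = 6/625 rad
Load 2 — point force P=-18 kN at a=36/5 m (b=L-a=24/5):
  θ_2 = Pa²(L-x)(2bL-(3b+a)(L-x))/(2L³EI)  [x>a] = (-18)·(36/5)²·(12-8)·(2·(24/5)·12-(3·(24/5)+(36/5))·(12-8))/(2·12³·10000) = -243/78125 rad
Superposition: θ = Σ θ_i = 507/78125 rad ≈ 0.006490 rad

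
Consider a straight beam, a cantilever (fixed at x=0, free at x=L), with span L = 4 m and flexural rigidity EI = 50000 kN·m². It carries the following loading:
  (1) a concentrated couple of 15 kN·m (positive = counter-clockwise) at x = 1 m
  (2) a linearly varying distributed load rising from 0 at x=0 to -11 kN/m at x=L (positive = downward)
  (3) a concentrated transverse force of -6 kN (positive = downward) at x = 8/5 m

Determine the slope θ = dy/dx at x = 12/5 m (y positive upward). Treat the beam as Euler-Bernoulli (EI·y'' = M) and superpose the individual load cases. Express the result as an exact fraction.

θ(12/5) = 64951/31250000 rad

Load 1 — applied couple M₀=15 kN·m at a=1 m (b=L-a=3):
  θ_1 = M₀a/EI  [x>a] = 15·1/50000 = 3/10000 rad
Load 2 — triangular load w₀=-11 kN/m (0→w₀ over full span):
  θ_2 = (w₀Lx²/4-w₀L²x/3-w₀x⁴/(24L))/EI = ((-11)·4·(12/5)²/4-(-11)·4²·(12/5)/3-(-11)·(12/5)⁴/(24·4))/50000 = 6347/3906250 rad
Load 3 — point force P=-6 kN at a=8/5 m (b=L-a=12/5):
  θ_3 = -Pa²/(2EI)  [x>a] = -(-6)·(8/5)²/(2·50000) = 12/78125 rad
Superposition: θ = Σ θ_i = 64951/31250000 rad ≈ 0.002078 rad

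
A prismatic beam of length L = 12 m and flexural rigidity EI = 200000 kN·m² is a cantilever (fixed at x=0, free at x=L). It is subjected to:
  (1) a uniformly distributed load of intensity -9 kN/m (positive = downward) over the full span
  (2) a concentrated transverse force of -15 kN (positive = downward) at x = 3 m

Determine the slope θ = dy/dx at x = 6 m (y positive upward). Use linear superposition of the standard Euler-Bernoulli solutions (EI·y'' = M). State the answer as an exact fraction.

θ(6) = 4671/400000 rad

Load 1 — uniform load w=-9 kN/m over full span:
  θ_1 = -wx(x²-3Lx+3L²)/(6EI) = -(-9)·6·(6²-3·12·6+3·12²)/(6·200000) = 567/50000 rad
Load 2 — point force P=-15 kN at a=3 m (b=L-a=9):
  θ_2 = -Pa²/(2EI)  [x>a] = -(-15)·3²/(2·200000) = 27/80000 rad
Superposition: θ = Σ θ_i = 4671/400000 rad ≈ 0.011678 rad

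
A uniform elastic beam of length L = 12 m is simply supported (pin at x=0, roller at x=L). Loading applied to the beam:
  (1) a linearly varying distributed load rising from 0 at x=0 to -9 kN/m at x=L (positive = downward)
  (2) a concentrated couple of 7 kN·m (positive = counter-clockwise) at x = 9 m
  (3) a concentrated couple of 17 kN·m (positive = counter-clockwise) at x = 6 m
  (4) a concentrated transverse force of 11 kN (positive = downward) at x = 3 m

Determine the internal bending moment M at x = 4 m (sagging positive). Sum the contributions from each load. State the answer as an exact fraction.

M(4) = -34 kN·m

Load 1 — triangular load w₀=-9 kN/m (0→w₀ over full span):
  M_1 = w₀Lx/6 - w₀x³/(6L) = (-9)·12·4/6 - (-9)·4³/(6·12) = -64 kN·m
Load 2 — applied couple M₀=7 kN·m at a=9 m (b=L-a=3):
  M_2 = M₀x/L  [x≤a] = 7·4/12 = 7/3 kN·m
Load 3 — applied couple M₀=17 kN·m at a=6 m (b=L-a=6):
  M_3 = M₀x/L  [x≤a] = 17·4/12 = 17/3 kN·m
Load 4 — point force P=11 kN at a=3 m (b=L-a=9):
  M_4 = Pa(L-x)/L  [x>a] = 11·3·(12-4)/12 = 22 kN·m
Superposition: M = Σ M_i = -34 kN·m ≈ -34.000000 kN·m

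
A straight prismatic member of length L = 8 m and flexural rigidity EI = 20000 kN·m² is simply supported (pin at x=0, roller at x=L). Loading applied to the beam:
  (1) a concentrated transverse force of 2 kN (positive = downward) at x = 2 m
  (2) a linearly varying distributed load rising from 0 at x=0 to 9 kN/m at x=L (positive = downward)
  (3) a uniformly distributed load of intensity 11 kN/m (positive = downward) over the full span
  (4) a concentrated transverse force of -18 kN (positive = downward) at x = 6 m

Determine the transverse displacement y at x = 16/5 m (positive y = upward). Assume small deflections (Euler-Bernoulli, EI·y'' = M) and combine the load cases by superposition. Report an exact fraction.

y(16/5) = -1324969/39062500 m

Load 1 — point force P=2 kN at a=2 m (b=L-a=6):
  y_1 = -Pa(L-x)(2Lx-a²-x²)/(6LEI)  [x>a] = -2·2·(8-(16/5))·(2·8·(16/5)-2²-(16/5)²)/(6·8·20000) = -231/312500 m
Load 2 — triangular load w₀=9 kN/m (0→w₀ over full span):
  y_2 = -w₀x(7L⁴-10L²x²+3x⁴)/(360LEI) = -9·(16/5)·(7·8⁴-10·8²·(16/5)²+3·(16/5)⁴)/(360·8·20000) = -109536/9765625 m
Load 3 — uniform load w=11 kN/m over full span:
  y_3 = -wx(L³-2Lx²+x³)/(24EI) = -11·(16/5)·(8³-2·8·(16/5)²+(16/5)³)/(24·20000) = -10912/390625 m
Load 4 — point force P=-18 kN at a=6 m (b=L-a=2):
  y_4 = -Pbx(L²-b²-x²)/(6LEI)  [x≤a] = -(-18)·2·(16/5)·(8²-2²-(16/5)²)/(6·8·20000) = 933/156250 m
Superposition: y = Σ y_i = -1324969/39062500 m ≈ -0.033919 m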